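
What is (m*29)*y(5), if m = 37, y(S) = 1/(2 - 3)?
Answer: -1073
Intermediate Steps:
y(S) = -1 (y(S) = 1/(-1) = -1)
(m*29)*y(5) = (37*29)*(-1) = 1073*(-1) = -1073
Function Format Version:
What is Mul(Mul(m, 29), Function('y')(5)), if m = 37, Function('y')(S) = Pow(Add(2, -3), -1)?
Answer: -1073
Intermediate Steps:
Function('y')(S) = -1 (Function('y')(S) = Pow(-1, -1) = -1)
Mul(Mul(m, 29), Function('y')(5)) = Mul(Mul(37, 29), -1) = Mul(1073, -1) = -1073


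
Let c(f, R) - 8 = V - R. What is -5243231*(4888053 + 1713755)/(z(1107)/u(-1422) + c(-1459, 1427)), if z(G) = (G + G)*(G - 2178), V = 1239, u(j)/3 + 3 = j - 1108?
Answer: -2578802924942776/9837 ≈ -2.6215e+11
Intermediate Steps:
u(j) = -3333 + 3*j (u(j) = -9 + 3*(j - 1108) = -9 + 3*(-1108 + j) = -9 + (-3324 + 3*j) = -3333 + 3*j)
z(G) = 2*G*(-2178 + G) (z(G) = (2*G)*(-2178 + G) = 2*G*(-2178 + G))
c(f, R) = 1247 - R (c(f, R) = 8 + (1239 - R) = 1247 - R)
-5243231*(4888053 + 1713755)/(z(1107)/u(-1422) + c(-1459, 1427)) = -5243231*(4888053 + 1713755)/((2*1107*(-2178 + 1107))/(-3333 + 3*(-1422)) + (1247 - 1*1427)) = -5243231*6601808/((2*1107*(-1071))/(-3333 - 4266) + (1247 - 1427)) = -5243231*6601808/(-2371194/(-7599) - 180) = -5243231*6601808/(-2371194*(-1/7599) - 180) = -5243231*6601808/(46494/149 - 180) = -5243231/((19674/149)*(1/6601808)) = -5243231/9837/491834696 = -5243231*491834696/9837 = -2578802924942776/9837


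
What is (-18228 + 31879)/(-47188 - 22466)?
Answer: -13651/69654 ≈ -0.19598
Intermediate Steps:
(-18228 + 31879)/(-47188 - 22466) = 13651/(-69654) = 13651*(-1/69654) = -13651/69654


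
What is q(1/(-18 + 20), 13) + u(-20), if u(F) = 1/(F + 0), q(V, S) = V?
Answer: 9/20 ≈ 0.45000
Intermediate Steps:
u(F) = 1/F
q(1/(-18 + 20), 13) + u(-20) = 1/(-18 + 20) + 1/(-20) = 1/2 - 1/20 = ½ - 1/20 = 9/20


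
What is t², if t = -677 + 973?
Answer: 87616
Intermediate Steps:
t = 296
t² = 296² = 87616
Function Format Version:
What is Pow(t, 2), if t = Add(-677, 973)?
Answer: 87616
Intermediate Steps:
t = 296
Pow(t, 2) = Pow(296, 2) = 87616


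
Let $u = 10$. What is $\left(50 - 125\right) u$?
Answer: $-750$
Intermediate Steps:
$\left(50 - 125\right) u = \left(50 - 125\right) 10 = \left(-75\right) 10 = -750$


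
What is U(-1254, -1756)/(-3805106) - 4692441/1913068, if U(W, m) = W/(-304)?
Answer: -35710486590303/14558853050416 ≈ -2.4528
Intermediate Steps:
U(W, m) = -W/304 (U(W, m) = W*(-1/304) = -W/304)
U(-1254, -1756)/(-3805106) - 4692441/1913068 = -1/304*(-1254)/(-3805106) - 4692441/1913068 = (33/8)*(-1/3805106) - 4692441*1/1913068 = -33/30440848 - 4692441/1913068 = -35710486590303/14558853050416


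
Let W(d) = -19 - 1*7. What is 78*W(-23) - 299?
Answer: -2327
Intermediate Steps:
W(d) = -26 (W(d) = -19 - 7 = -26)
78*W(-23) - 299 = 78*(-26) - 299 = -2028 - 299 = -2327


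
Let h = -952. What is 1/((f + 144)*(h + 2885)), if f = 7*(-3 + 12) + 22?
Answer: 1/442657 ≈ 2.2591e-6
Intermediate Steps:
f = 85 (f = 7*9 + 22 = 63 + 22 = 85)
1/((f + 144)*(h + 2885)) = 1/((85 + 144)*(-952 + 2885)) = 1/(229*1933) = 1/442657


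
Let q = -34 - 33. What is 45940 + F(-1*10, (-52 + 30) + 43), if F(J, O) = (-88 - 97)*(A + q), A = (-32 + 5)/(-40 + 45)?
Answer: 59334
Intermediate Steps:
A = -27/5 ≈ -5.4000
q = -67
F(J, O) = 13394 (F(J, O) = (-88 - 97)*(-27/5 - 67) = -185*(-362/5) = 13394)
45940 + F(-1*10, (-52 + 30) + 43) = 45940 + 13394 = 59334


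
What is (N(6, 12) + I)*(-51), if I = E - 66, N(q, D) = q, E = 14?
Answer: 2346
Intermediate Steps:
I = -52 (I = 14 - 66 = -52)
(N(6, 12) + I)*(-51) = (6 - 52)*(-51) = -46*(-51) = 2346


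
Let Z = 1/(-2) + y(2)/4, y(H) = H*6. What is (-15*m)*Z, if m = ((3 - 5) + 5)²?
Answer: -675/2 ≈ -337.50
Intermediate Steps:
y(H) = 6*H
Z = 5/2 (Z = 1/(-2) + (6*2)/4 = 1*(-½) + 12*(¼) = -½ + 3 = 5/2 ≈ 2.5000)
m = 9 (m = (-2 + 5)² = 3² = 9)
(-15*m)*Z = -15*9*(5/2) = -135*5/2 = -675/2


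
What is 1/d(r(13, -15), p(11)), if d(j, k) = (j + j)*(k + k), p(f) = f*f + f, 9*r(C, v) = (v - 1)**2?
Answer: 3/45056 ≈ 6.6584e-5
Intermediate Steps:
r(C, v) = (-1 + v)**2/9 (r(C, v) = (v - 1)**2/9 = (-1 + v)**2/9)
p(f) = f + f**2 (p(f) = f**2 + f = f + f**2)
d(j, k) = 4*j*k (d(j, k) = (2*j)*(2*k) = 4*j*k)
1/d(r(13, -15), p(11)) = 1/(4*((-1 - 15)**2/9)*(11*(1 + 11))) = 1/(4*((1/9)*(-16)**2)*(11*12)) = 1/(4*((1/9)*256)*132) = 1/(4*(256/9)*132) = 1/(45056/3) = 3/45056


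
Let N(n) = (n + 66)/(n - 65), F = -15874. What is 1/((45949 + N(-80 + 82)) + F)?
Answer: 63/1894657 ≈ 3.3251e-5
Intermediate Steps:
N(n) = (66 + n)/(-65 + n)
1/((45949 + N(-80 + 82)) + F) = 1/((45949 + (66 + (-80 + 82))/(-65 + (-80 + 82))) - 15874) = 1/((45949 + (66 + 2)/(-65 + 2)) - 15874) = 1/((45949 + 68/(-63)) - 15874) = 1/((45949 - 1/63*68) - 15874) = 1/((45949 - 68/63) - 15874) = 1/(2894719/63 - 15874) = 1/(1894657/63) = 63/1894657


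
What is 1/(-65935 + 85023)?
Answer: 1/19088 ≈ 5.2389e-5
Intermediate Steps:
1/(-65935 + 85023) = 1/19088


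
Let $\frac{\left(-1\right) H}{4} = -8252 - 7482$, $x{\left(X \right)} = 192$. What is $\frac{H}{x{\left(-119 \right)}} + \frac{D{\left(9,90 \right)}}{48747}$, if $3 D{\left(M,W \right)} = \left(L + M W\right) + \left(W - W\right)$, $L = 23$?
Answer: $\frac{383499313}{1169928} \approx 327.8$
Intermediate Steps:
$D{\left(M,W \right)} = \frac{23}{3} + \frac{M W}{3}$ ($D{\left(M,W \right)} = \frac{\left(23 + M W\right) + \left(W - W\right)}{3} = \frac{\left(23 + M W\right) + 0}{3} = \frac{23 + M W}{3} = \frac{23}{3} + \frac{M W}{3}$)
$H = 62936$ ($H = - 4 \left(-8252 - 7482\right) = \left(-4\right) \left(-15734\right) = 62936$)
$\frac{H}{x{\left(-119 \right)}} + \frac{D{\left(9,90 \right)}}{48747} = \frac{62936}{192} + \frac{\frac{23}{3} + \frac{1}{3} \cdot 9 \cdot 90}{48747} = 62936 \cdot \frac{1}{192} + \left(\frac{23}{3} + 270\right) \frac{1}{48747} = \frac{7867}{24} + \frac{833}{3} \cdot \frac{1}{48747} = \frac{7867}{24} + \frac{833}{146241} = \frac{383499313}{1169928}$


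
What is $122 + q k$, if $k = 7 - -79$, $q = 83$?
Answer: $7260$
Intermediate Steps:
$k = 86$ ($k = 7 + 79 = 86$)
$122 + q k = 122 + 83 \cdot 86 = 122 + 7138 = 7260$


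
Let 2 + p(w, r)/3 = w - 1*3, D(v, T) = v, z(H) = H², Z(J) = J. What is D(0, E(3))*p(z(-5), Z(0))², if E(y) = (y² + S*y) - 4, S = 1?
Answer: 0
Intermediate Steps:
E(y) = -4 + y + y² (E(y) = (y² + 1*y) - 4 = (y² + y) - 4 = (y + y²) - 4 = -4 + y + y²)
p(w, r) = -15 + 3*w (p(w, r) = -6 + 3*(w - 1*3) = -6 + 3*(w - 3) = -6 + 3*(-3 + w) = -6 + (-9 + 3*w) = -15 + 3*w)
D(0, E(3))*p(z(-5), Z(0))² = 0*(-15 + 3*(-5)²)² = 0*(-15 + 3*25)² = 0*(-15 + 75)² = 0*60² = 0*3600 = 0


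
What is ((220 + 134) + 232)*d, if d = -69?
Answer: -40434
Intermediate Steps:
((220 + 134) + 232)*d = ((220 + 134) + 232)*(-69) = (354 + 232)*(-69) = 586*(-69) = -40434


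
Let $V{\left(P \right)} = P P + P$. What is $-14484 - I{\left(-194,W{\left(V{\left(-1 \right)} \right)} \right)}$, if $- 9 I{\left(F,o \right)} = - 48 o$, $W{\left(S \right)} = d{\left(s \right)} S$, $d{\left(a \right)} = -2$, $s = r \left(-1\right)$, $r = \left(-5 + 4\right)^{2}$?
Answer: $-14484$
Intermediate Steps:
$r = 1$ ($r = \left(-1\right)^{2} = 1$)
$s = -1$ ($s = 1 \left(-1\right) = -1$)
$V{\left(P \right)} = P + P^{2}$ ($V{\left(P \right)} = P^{2} + P = P + P^{2}$)
$W{\left(S \right)} = - 2 S$
$I{\left(F,o \right)} = \frac{16 o}{3}$ ($I{\left(F,o \right)} = - \frac{\left(-48\right) o}{9} = \frac{16 o}{3}$)
$-14484 - I{\left(-194,W{\left(V{\left(-1 \right)} \right)} \right)} = -14484 - \frac{16 \left(- 2 \left(- (1 - 1)\right)\right)}{3} = -14484 - \frac{16 \left(- 2 \left(\left(-1\right) 0\right)\right)}{3} = -14484 - \frac{16 \left(\left(-2\right) 0\right)}{3} = -14484 - \frac{16}{3} \cdot 0 = -14484 - 0 = -14484 + 0 = -14484$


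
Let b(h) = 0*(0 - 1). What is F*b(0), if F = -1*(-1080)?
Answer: 0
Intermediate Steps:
F = 1080
b(h) = 0 (b(h) = 0*(-1) = 0)
F*b(0) = 1080*0 = 0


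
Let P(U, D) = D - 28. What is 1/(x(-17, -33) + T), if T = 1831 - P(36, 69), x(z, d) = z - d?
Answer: 1/1806 ≈ 0.00055371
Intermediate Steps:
P(U, D) = -28 + D
T = 1790 (T = 1831 - (-28 + 69) = 1831 - 1*41 = 1831 - 41 = 1790)
1/(x(-17, -33) + T) = 1/((-17 - 1*(-33)) + 1790) = 1/((-17 + 33) + 1790) = 1/(16 + 1790) = 1/1806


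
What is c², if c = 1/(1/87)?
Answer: 7569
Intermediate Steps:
c = 87 (c = 1/(1/87) = 87)
c² = 87² = 7569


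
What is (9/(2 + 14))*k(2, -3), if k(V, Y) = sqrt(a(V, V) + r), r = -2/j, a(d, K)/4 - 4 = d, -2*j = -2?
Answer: 9*sqrt(22)/16 ≈ 2.6384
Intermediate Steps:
j = 1 (j = -1/2*(-2) = 1)
a(d, K) = 16 + 4*d
r = -2 (r = -2/1 = -2*1 = -2)
k(V, Y) = sqrt(14 + 4*V) (k(V, Y) = sqrt((16 + 4*V) - 2) = sqrt(14 + 4*V))
(9/(2 + 14))*k(2, -3) = (9/(2 + 14))*sqrt(14 + 4*2) = (9/16)*sqrt(14 + 8) = ((1/16)*9)*sqrt(22) = 9*sqrt(22)/16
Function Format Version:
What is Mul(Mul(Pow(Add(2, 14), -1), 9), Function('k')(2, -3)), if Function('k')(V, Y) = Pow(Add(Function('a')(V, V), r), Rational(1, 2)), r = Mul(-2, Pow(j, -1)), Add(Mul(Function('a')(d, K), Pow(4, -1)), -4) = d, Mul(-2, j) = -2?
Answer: Mul(Rational(9, 16), Pow(22, Rational(1, 2))) ≈ 2.6384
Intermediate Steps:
j = 1 (j = Mul(Rational(-1, 2), -2) = 1)
Function('a')(d, K) = Add(16, Mul(4, d))
r = -2 (r = Mul(-2, Pow(1, -1)) = Mul(-2, 1) = -2)
Function('k')(V, Y) = Pow(Add(14, Mul(4, V)), Rational(1, 2)) (Function('k')(V, Y) = Pow(Add(Add(16, Mul(4, V)), -2), Rational(1, 2)) = Pow(Add(14, Mul(4, V)), Rational(1, 2)))
Mul(Mul(Pow(Add(2, 14), -1), 9), Function('k')(2, -3)) = Mul(Mul(Pow(Add(2, 14), -1), 9), Pow(Add(14, Mul(4, 2)), Rational(1, 2))) = Mul(Mul(Pow(16, -1), 9), Pow(Add(14, 8), Rational(1, 2))) = Mul(Mul(Rational(1, 16), 9), Pow(22, Rational(1, 2))) = Mul(Rational(9, 16), Pow(22, Rational(1, 2)))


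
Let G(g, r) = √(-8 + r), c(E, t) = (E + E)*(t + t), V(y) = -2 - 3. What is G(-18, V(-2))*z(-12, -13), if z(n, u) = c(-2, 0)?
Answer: 0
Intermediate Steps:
V(y) = -5
c(E, t) = 4*E*t (c(E, t) = (2*E)*(2*t) = 4*E*t)
z(n, u) = 0 (z(n, u) = 4*(-2)*0 = 0)
G(-18, V(-2))*z(-12, -13) = √(-8 - 5)*0 = √(-13)*0 = (I*√13)*0 = 0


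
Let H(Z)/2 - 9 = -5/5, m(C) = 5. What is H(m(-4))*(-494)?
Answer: -7904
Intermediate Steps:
H(Z) = 16 (H(Z) = 18 + 2*(-5/5) = 18 + 2*(-5*1/5) = 18 + 2*(-1) = 18 - 2 = 16)
H(m(-4))*(-494) = 16*(-494) = -7904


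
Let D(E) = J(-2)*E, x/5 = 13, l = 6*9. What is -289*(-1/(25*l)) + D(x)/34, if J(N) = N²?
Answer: 180413/22950 ≈ 7.8611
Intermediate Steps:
l = 54
x = 65 (x = 5*13 = 65)
D(E) = 4*E (D(E) = (-2)²*E = 4*E)
-289*(-1/(25*l)) + D(x)/34 = -289/(54*(-25)) + (4*65)/34 = -289/(-1350) + 260*(1/34) = -289*(-1/1350) + 130/17 = 289/1350 + 130/17 = 180413/22950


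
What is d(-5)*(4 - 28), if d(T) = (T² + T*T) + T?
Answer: -1080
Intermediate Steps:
d(T) = T + 2*T² (d(T) = (T² + T²) + T = 2*T² + T = T + 2*T²)
d(-5)*(4 - 28) = (-5*(1 + 2*(-5)))*(4 - 28) = -5*(1 - 10)*(-24) = -5*(-9)*(-24) = 45*(-24) = -1080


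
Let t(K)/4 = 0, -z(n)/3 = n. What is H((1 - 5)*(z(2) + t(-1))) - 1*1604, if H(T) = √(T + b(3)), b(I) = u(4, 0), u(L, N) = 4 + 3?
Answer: -1604 + √31 ≈ -1598.4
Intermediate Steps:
z(n) = -3*n
t(K) = 0 (t(K) = 4*0 = 0)
u(L, N) = 7
b(I) = 7
H(T) = √(7 + T) (H(T) = √(T + 7) = √(7 + T))
H((1 - 5)*(z(2) + t(-1))) - 1*1604 = √(7 + (1 - 5)*(-3*2 + 0)) - 1*1604 = √(7 - 4*(-6 + 0)) - 1604 = √(7 - 4*(-6)) - 1604 = √(7 + 24) - 1604 = √31 - 1604 = -1604 + √31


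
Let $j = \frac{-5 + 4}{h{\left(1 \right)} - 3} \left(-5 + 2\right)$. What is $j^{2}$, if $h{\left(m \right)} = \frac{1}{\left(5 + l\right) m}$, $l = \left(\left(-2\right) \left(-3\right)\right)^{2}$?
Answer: $\frac{15129}{14884} \approx 1.0165$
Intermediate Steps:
$l = 36$ ($l = 6^{2} = 36$)
$h{\left(m \right)} = \frac{1}{41 m}$ ($h{\left(m \right)} = \frac{1}{\left(5 + 36\right) m} = \frac{1}{41 m}$)
$j = - \frac{123}{122}$ ($j = \frac{-5 + 4}{\frac{1}{41 \cdot 1} - 3} \left(-5 + 2\right) = - \frac{1}{\frac{1}{41} \cdot 1 - 3} \left(-3\right) = - \frac{1}{\frac{1}{41} - 3} \left(-3\right) = - \frac{1}{- \frac{122}{41}} \left(-3\right) = \left(-1\right) \left(- \frac{41}{122}\right) \left(-3\right) = \frac{41}{122} \left(-3\right) = - \frac{123}{122} \approx -1.0082$)
$j^{2} = \left(- \frac{123}{122}\right)^{2} = \frac{15129}{14884}$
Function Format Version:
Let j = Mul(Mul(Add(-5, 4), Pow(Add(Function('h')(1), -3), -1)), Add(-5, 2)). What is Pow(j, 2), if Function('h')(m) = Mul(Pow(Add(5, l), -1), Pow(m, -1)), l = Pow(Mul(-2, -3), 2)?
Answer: Rational(15129, 14884) ≈ 1.0165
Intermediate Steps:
l = 36 (l = Pow(6, 2) = 36)
Function('h')(m) = Mul(Rational(1, 41), Pow(m, -1)) (Function('h')(m) = Mul(Pow(Add(5, 36), -1), Pow(m, -1)) = Mul(Pow(41, -1), Pow(m, -1)) = Mul(Rational(1, 41), Pow(m, -1)))
j = Rational(-123, 122) (j = Mul(Mul(Add(-5, 4), Pow(Add(Mul(Rational(1, 41), Pow(1, -1)), -3), -1)), Add(-5, 2)) = Mul(Mul(-1, Pow(Add(Mul(Rational(1, 41), 1), -3), -1)), -3) = Mul(Mul(-1, Pow(Add(Rational(1, 41), -3), -1)), -3) = Mul(Mul(-1, Pow(Rational(-122, 41), -1)), -3) = Mul(Mul(-1, Rational(-41, 122)), -3) = Mul(Rational(41, 122), -3) = Rational(-123, 122) ≈ -1.0082)
Pow(j, 2) = Pow(Rational(-123, 122), 2) = Rational(15129, 14884)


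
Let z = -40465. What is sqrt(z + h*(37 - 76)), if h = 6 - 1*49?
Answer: 2*I*sqrt(9697) ≈ 196.95*I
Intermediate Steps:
h = -43 (h = 6 - 49 = -43)
sqrt(z + h*(37 - 76)) = sqrt(-40465 - 43*(37 - 76)) = sqrt(-40465 - 43*(-39)) = sqrt(-40465 + 1677) = sqrt(-38788) = 2*I*sqrt(9697)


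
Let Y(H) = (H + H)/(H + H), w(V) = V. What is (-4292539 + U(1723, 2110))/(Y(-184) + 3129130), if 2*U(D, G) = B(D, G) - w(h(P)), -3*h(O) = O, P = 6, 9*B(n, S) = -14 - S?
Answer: -4292656/3129131 ≈ -1.3718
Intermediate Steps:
B(n, S) = -14/9 - S/9 (B(n, S) = (-14 - S)/9 = -14/9 - S/9)
h(O) = -O/3
U(D, G) = 2/9 - G/18 (U(D, G) = ((-14/9 - G/9) - (-1)*6/3)/2 = ((-14/9 - G/9) - 1*(-2))/2 = ((-14/9 - G/9) + 2)/2 = (4/9 - G/9)/2 = 2/9 - G/18)
Y(H) = 1 (Y(H) = (2*H)/((2*H)) = (2*H)*(1/(2*H)) = 1)
(-4292539 + U(1723, 2110))/(Y(-184) + 3129130) = (-4292539 + (2/9 - 1/18*2110))/(1 + 3129130) = (-4292539 + (2/9 - 1055/9))/3129131 = (-4292539 - 117)*(1/3129131) = -4292656*1/3129131 = -4292656/3129131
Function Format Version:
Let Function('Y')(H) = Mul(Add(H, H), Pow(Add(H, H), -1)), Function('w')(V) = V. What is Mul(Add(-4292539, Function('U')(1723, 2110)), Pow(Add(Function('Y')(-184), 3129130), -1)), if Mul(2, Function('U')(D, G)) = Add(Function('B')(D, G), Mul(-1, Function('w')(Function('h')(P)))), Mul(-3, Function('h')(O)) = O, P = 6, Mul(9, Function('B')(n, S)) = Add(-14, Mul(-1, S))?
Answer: Rational(-4292656, 3129131) ≈ -1.3718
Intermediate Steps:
Function('B')(n, S) = Add(Rational(-14, 9), Mul(Rational(-1, 9), S)) (Function('B')(n, S) = Mul(Rational(1, 9), Add(-14, Mul(-1, S))) = Add(Rational(-14, 9), Mul(Rational(-1, 9), S)))
Function('h')(O) = Mul(Rational(-1, 3), O)
Function('U')(D, G) = Add(Rational(2, 9), Mul(Rational(-1, 18), G)) (Function('U')(D, G) = Mul(Rational(1, 2), Add(Add(Rational(-14, 9), Mul(Rational(-1, 9), G)), Mul(-1, Mul(Rational(-1, 3), 6)))) = Mul(Rational(1, 2), Add(Add(Rational(-14, 9), Mul(Rational(-1, 9), G)), Mul(-1, -2))) = Mul(Rational(1, 2), Add(Add(Rational(-14, 9), Mul(Rational(-1, 9), G)), 2)) = Mul(Rational(1, 2), Add(Rational(4, 9), Mul(Rational(-1, 9), G))) = Add(Rational(2, 9), Mul(Rational(-1, 18), G)))
Function('Y')(H) = 1 (Function('Y')(H) = Mul(Mul(2, H), Pow(Mul(2, H), -1)) = Mul(Mul(2, H), Mul(Rational(1, 2), Pow(H, -1))) = 1)
Mul(Add(-4292539, Function('U')(1723, 2110)), Pow(Add(Function('Y')(-184), 3129130), -1)) = Mul(Add(-4292539, Add(Rational(2, 9), Mul(Rational(-1, 18), 2110))), Pow(Add(1, 3129130), -1)) = Mul(Add(-4292539, Add(Rational(2, 9), Rational(-1055, 9))), Pow(3129131, -1)) = Mul(Add(-4292539, -117), Rational(1, 3129131)) = Mul(-4292656, Rational(1, 3129131)) = Rational(-4292656, 3129131)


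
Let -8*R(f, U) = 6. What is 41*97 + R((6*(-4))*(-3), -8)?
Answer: 15905/4 ≈ 3976.3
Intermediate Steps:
R(f, U) = -3/4 (R(f, U) = -1/8*6 = -3/4)
41*97 + R((6*(-4))*(-3), -8) = 41*97 - 3/4 = 3977 - 3/4 = 15905/4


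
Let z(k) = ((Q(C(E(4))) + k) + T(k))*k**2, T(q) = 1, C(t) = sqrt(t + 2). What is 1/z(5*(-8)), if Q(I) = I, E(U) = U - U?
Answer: -39/2430400 - sqrt(2)/2430400 ≈ -1.6629e-5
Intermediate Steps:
E(U) = 0
C(t) = sqrt(2 + t)
z(k) = k**2*(1 + k + sqrt(2)) (z(k) = ((sqrt(2 + 0) + k) + 1)*k**2 = ((sqrt(2) + k) + 1)*k**2 = ((k + sqrt(2)) + 1)*k**2 = (1 + k + sqrt(2))*k**2 = k**2*(1 + k + sqrt(2)))
1/z(5*(-8)) = 1/((5*(-8))**2*(1 + 5*(-8) + sqrt(2))) = 1/((-40)**2*(1 - 40 + sqrt(2))) = 1/(1600*(-39 + sqrt(2))) = 1/(-62400 + 1600*sqrt(2))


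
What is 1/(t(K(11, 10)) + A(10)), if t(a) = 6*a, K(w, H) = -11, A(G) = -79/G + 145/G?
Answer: -5/297 ≈ -0.016835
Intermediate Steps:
A(G) = 66/G
1/(t(K(11, 10)) + A(10)) = 1/(6*(-11) + 66/10) = 1/(-66 + 66*(1/10)) = 1/(-66 + 33/5) = 1/(-297/5) = -5/297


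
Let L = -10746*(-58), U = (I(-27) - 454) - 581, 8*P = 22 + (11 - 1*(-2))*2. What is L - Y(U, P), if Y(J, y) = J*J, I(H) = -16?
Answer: -481333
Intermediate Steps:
P = 6 (P = (22 + (11 - 1*(-2))*2)/8 = (22 + (11 + 2)*2)/8 = (22 + 13*2)/8 = (22 + 26)/8 = (⅛)*48 = 6)
U = -1051 (U = (-16 - 454) - 581 = -470 - 581 = -1051)
Y(J, y) = J²
L = 623268
L - Y(U, P) = 623268 - 1*(-1051)² = 623268 - 1*1104601 = 623268 - 1104601 = -481333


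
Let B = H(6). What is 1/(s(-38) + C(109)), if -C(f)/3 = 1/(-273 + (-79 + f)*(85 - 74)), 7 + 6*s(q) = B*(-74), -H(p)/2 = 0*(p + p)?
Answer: -114/139 ≈ -0.82014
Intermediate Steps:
H(p) = 0 (H(p) = -0*(p + p) = -0*2*p = -2*0 = 0)
B = 0
s(q) = -7/6 (s(q) = -7/6 + (0*(-74))/6 = -7/6 + (⅙)*0 = -7/6 + 0 = -7/6)
C(f) = -3/(-1142 + 11*f) (C(f) = -3/(-273 + (-79 + f)*(85 - 74)) = -3/(-273 + (-79 + f)*11) = -3/(-273 + (-869 + 11*f)) = -3/(-1142 + 11*f))
1/(s(-38) + C(109)) = 1/(-7/6 - 3/(-1142 + 11*109)) = 1/(-7/6 - 3/(-1142 + 1199)) = 1/(-7/6 - 3/57) = 1/(-7/6 - 3*1/57) = 1/(-7/6 - 1/19) = 1/(-139/114) = -114/139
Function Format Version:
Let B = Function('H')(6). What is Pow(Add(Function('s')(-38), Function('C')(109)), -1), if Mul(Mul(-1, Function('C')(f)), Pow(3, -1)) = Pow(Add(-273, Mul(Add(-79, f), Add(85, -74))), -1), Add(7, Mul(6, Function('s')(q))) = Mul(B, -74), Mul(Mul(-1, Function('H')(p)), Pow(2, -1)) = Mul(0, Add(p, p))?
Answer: Rational(-114, 139) ≈ -0.82014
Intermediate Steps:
Function('H')(p) = 0 (Function('H')(p) = Mul(-2, Mul(0, Add(p, p))) = Mul(-2, Mul(0, Mul(2, p))) = Mul(-2, 0) = 0)
B = 0
Function('s')(q) = Rational(-7, 6) (Function('s')(q) = Add(Rational(-7, 6), Mul(Rational(1, 6), Mul(0, -74))) = Add(Rational(-7, 6), Mul(Rational(1, 6), 0)) = Add(Rational(-7, 6), 0) = Rational(-7, 6))
Function('C')(f) = Mul(-3, Pow(Add(-1142, Mul(11, f)), -1)) (Function('C')(f) = Mul(-3, Pow(Add(-273, Mul(Add(-79, f), Add(85, -74))), -1)) = Mul(-3, Pow(Add(-273, Mul(Add(-79, f), 11)), -1)) = Mul(-3, Pow(Add(-273, Add(-869, Mul(11, f))), -1)) = Mul(-3, Pow(Add(-1142, Mul(11, f)), -1)))
Pow(Add(Function('s')(-38), Function('C')(109)), -1) = Pow(Add(Rational(-7, 6), Mul(-3, Pow(Add(-1142, Mul(11, 109)), -1))), -1) = Pow(Add(Rational(-7, 6), Mul(-3, Pow(Add(-1142, 1199), -1))), -1) = Pow(Add(Rational(-7, 6), Mul(-3, Pow(57, -1))), -1) = Pow(Add(Rational(-7, 6), Mul(-3, Rational(1, 57))), -1) = Pow(Add(Rational(-7, 6), Rational(-1, 19)), -1) = Pow(Rational(-139, 114), -1) = Rational(-114, 139)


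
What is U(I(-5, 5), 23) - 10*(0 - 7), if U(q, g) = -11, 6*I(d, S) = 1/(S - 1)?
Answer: 59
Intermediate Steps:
I(d, S) = 1/(6*(-1 + S)) (I(d, S) = 1/(6*(S - 1)) = 1/(6*(-1 + S)))
U(I(-5, 5), 23) - 10*(0 - 7) = -11 - 10*(0 - 7) = -11 - 10*(-7) = -11 + 70 = 59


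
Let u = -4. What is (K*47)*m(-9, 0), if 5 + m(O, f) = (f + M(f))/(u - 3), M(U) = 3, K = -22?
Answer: 39292/7 ≈ 5613.1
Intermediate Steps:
m(O, f) = -38/7 - f/7 (m(O, f) = -5 + (f + 3)/(-4 - 3) = -5 + (3 + f)/(-7) = -5 + (3 + f)*(-⅐) = -5 + (-3/7 - f/7) = -38/7 - f/7)
(K*47)*m(-9, 0) = (-22*47)*(-38/7 - ⅐*0) = -1034*(-38/7 + 0) = -1034*(-38/7) = 39292/7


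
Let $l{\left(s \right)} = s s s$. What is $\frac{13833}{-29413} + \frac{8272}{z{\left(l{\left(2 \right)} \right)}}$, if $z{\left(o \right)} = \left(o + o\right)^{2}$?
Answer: $\frac{14985193}{470608} \approx 31.842$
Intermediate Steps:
$l{\left(s \right)} = s^{3}$ ($l{\left(s \right)} = s^{2} s = s^{3}$)
$z{\left(o \right)} = 4 o^{2}$ ($z{\left(o \right)} = \left(2 o\right)^{2} = 4 o^{2}$)
$\frac{13833}{-29413} + \frac{8272}{z{\left(l{\left(2 \right)} \right)}} = \frac{13833}{-29413} + \frac{8272}{4 \left(2^{3}\right)^{2}} = 13833 \left(- \frac{1}{29413}\right) + \frac{8272}{4 \cdot 8^{2}} = - \frac{13833}{29413} + \frac{8272}{4 \cdot 64} = - \frac{13833}{29413} + \frac{8272}{256} = - \frac{13833}{29413} + 8272 \cdot \frac{1}{256} = - \frac{13833}{29413} + \frac{517}{16} = \frac{14985193}{470608}$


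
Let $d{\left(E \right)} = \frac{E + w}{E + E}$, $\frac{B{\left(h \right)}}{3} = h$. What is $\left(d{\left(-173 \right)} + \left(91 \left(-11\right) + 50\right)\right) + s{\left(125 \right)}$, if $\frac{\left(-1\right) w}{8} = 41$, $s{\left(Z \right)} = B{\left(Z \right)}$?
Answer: $- \frac{198795}{346} \approx -574.55$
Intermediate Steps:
$B{\left(h \right)} = 3 h$
$s{\left(Z \right)} = 3 Z$
$w = -328$ ($w = \left(-8\right) 41 = -328$)
$d{\left(E \right)} = \frac{-328 + E}{2 E}$ ($d{\left(E \right)} = \frac{E - 328}{E + E} = \frac{-328 + E}{2 E}$)
$\left(d{\left(-173 \right)} + \left(91 \left(-11\right) + 50\right)\right) + s{\left(125 \right)} = \left(\frac{-328 - 173}{2 \left(-173\right)} + \left(91 \left(-11\right) + 50\right)\right) + 3 \cdot 125 = \left(\frac{1}{2} \left(- \frac{1}{173}\right) \left(-501\right) + \left(-1001 + 50\right)\right) + 375 = \left(\frac{501}{346} - 951\right) + 375 = - \frac{328545}{346} + 375 = - \frac{198795}{346}$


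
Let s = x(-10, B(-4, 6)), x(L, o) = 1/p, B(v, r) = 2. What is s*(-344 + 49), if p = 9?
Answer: -295/9 ≈ -32.778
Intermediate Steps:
x(L, o) = ⅑ (x(L, o) = 1/9 = ⅑)
s = ⅑ ≈ 0.11111
s*(-344 + 49) = (-344 + 49)/9 = (⅑)*(-295) = -295/9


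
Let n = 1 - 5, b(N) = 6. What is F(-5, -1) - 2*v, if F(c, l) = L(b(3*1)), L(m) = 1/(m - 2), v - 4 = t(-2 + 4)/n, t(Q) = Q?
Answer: -27/4 ≈ -6.7500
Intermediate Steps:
n = -4
v = 7/2 (v = 4 + (-2 + 4)/(-4) = 4 + 2*(-¼) = 4 - ½ = 7/2 ≈ 3.5000)
L(m) = 1/(-2 + m)
F(c, l) = ¼ (F(c, l) = 1/(-2 + 6) = 1/4 = ¼)
F(-5, -1) - 2*v = ¼ - 2*7/2 = ¼ - 7 = -27/4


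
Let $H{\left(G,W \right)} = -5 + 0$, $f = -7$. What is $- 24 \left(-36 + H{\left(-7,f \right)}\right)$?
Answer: $984$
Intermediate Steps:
$H{\left(G,W \right)} = -5$
$- 24 \left(-36 + H{\left(-7,f \right)}\right) = - 24 \left(-36 - 5\right) = \left(-24\right) \left(-41\right) = 984$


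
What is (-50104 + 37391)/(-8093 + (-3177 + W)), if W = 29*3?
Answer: 12713/11183 ≈ 1.1368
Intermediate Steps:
W = 87
(-50104 + 37391)/(-8093 + (-3177 + W)) = (-50104 + 37391)/(-8093 + (-3177 + 87)) = -12713/(-8093 - 3090) = -12713/(-11183) = -12713*(-1/11183) = 12713/11183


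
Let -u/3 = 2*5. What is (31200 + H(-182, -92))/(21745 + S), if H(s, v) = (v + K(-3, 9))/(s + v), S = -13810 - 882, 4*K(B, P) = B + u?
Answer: 34195601/7730088 ≈ 4.4237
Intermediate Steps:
u = -30 (u = -6*5 = -3*10 = -30)
K(B, P) = -15/2 + B/4 (K(B, P) = (B - 30)/4 = (-30 + B)/4 = -15/2 + B/4)
S = -14692
H(s, v) = (-33/4 + v)/(s + v) (H(s, v) = (v + (-15/2 + (¼)*(-3)))/(s + v) = (v + (-15/2 - ¾))/(s + v) = (v - 33/4)/(s + v) = (-33/4 + v)/(s + v))
(31200 + H(-182, -92))/(21745 + S) = (31200 + (-33/4 - 92)/(-182 - 92))/(21745 - 14692) = (31200 - 401/4/(-274))/7053 = (31200 - 1/274*(-401/4))*(1/7053) = (31200 + 401/1096)*(1/7053) = (34195601/1096)*(1/7053) = 34195601/7730088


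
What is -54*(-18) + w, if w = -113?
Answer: 859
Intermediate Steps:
-54*(-18) + w = -54*(-18) - 113 = 972 - 113 = 859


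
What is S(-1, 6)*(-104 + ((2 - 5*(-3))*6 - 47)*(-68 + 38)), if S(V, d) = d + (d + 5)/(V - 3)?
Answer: -11401/2 ≈ -5700.5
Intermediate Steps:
S(V, d) = d + (5 + d)/(-3 + V)
S(-1, 6)*(-104 + ((2 - 5*(-3))*6 - 47)*(-68 + 38)) = ((5 - 2*6 - 1*6)/(-3 - 1))*(-104 + ((2 - 5*(-3))*6 - 47)*(-68 + 38)) = ((5 - 12 - 6)/(-4))*(-104 + ((2 + 15)*6 - 47)*(-30)) = (-¼*(-13))*(-104 + (17*6 - 47)*(-30)) = 13*(-104 + (102 - 47)*(-30))/4 = 13*(-104 + 55*(-30))/4 = 13*(-104 - 1650)/4 = (13/4)*(-1754) = -11401/2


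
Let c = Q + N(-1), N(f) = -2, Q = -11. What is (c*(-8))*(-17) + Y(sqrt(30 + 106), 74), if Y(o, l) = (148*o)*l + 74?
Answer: -1694 + 21904*sqrt(34) ≈ 1.2603e+5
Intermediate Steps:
c = -13 (c = -11 - 2 = -13)
Y(o, l) = 74 + 148*l*o (Y(o, l) = 148*l*o + 74 = 74 + 148*l*o)
(c*(-8))*(-17) + Y(sqrt(30 + 106), 74) = -13*(-8)*(-17) + (74 + 148*74*sqrt(30 + 106)) = 104*(-17) + (74 + 148*74*sqrt(136)) = -1768 + (74 + 148*74*(2*sqrt(34))) = -1768 + (74 + 21904*sqrt(34)) = -1694 + 21904*sqrt(34)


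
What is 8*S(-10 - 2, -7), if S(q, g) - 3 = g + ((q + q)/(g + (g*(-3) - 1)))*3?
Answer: -992/13 ≈ -76.308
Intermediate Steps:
S(q, g) = 3 + g + 6*q/(-1 - 2*g) (S(q, g) = 3 + (g + ((q + q)/(g + (g*(-3) - 1)))*3) = 3 + (g + ((2*q)/(g + (-3*g - 1)))*3) = 3 + (g + ((2*q)/(g + (-1 - 3*g)))*3) = 3 + (g + ((2*q)/(-1 - 2*g))*3) = 3 + (g + (2*q/(-1 - 2*g))*3) = 3 + (g + 6*q/(-1 - 2*g)) = 3 + g + 6*q/(-1 - 2*g))
8*S(-10 - 2, -7) = 8*((3 - 6*(-10 - 2) + 2*(-7)**2 + 7*(-7))/(1 + 2*(-7))) = 8*((3 - 6*(-12) + 2*49 - 49)/(1 - 14)) = 8*((3 + 72 + 98 - 49)/(-13)) = 8*(-1/13*124) = 8*(-124/13) = -992/13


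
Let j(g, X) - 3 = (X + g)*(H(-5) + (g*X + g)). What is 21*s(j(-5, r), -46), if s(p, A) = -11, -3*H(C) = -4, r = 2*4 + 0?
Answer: -231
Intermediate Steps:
r = 8 (r = 8 + 0 = 8)
H(C) = 4/3 (H(C) = -1/3*(-4) = 4/3)
j(g, X) = 3 + (X + g)*(4/3 + g + X*g) (j(g, X) = 3 + (X + g)*(4/3 + (g*X + g)) = 3 + (X + g)*(4/3 + (X*g + g)) = 3 + (X + g)*(4/3 + (g + X*g)) = 3 + (X + g)*(4/3 + g + X*g))
21*s(j(-5, r), -46) = 21*(-11) = -231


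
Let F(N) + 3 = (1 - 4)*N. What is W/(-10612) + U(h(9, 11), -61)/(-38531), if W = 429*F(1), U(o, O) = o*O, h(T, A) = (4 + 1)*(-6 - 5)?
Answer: 31787767/204445486 ≈ 0.15548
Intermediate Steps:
F(N) = -3 - 3*N (F(N) = -3 + (1 - 4)*N = -3 - 3*N)
h(T, A) = -55 (h(T, A) = 5*(-11) = -55)
U(o, O) = O*o
W = -2574 (W = 429*(-3 - 3*1) = 429*(-3 - 3) = 429*(-6) = -2574)
W/(-10612) + U(h(9, 11), -61)/(-38531) = -2574/(-10612) - 61*(-55)/(-38531) = -2574*(-1/10612) + 3355*(-1/38531) = 1287/5306 - 3355/38531 = 31787767/204445486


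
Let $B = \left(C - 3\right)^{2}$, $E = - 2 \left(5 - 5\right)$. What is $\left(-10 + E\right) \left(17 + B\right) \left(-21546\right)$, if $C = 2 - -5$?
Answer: $7110180$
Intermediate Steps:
$C = 7$ ($C = 2 + 5 = 7$)
$E = 0$ ($E = \left(-2\right) 0 = 0$)
$B = 16$ ($B = \left(7 - 3\right)^{2} = 4^{2} = 16$)
$\left(-10 + E\right) \left(17 + B\right) \left(-21546\right) = \left(-10 + 0\right) \left(17 + 16\right) \left(-21546\right) = \left(-10\right) 33 \left(-21546\right) = \left(-330\right) \left(-21546\right) = 7110180$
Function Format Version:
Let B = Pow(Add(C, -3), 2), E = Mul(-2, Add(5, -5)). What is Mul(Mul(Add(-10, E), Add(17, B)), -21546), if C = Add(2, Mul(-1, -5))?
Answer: 7110180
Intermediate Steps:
C = 7 (C = Add(2, 5) = 7)
E = 0 (E = Mul(-2, 0) = 0)
B = 16 (B = Pow(Add(7, -3), 2) = Pow(4, 2) = 16)
Mul(Mul(Add(-10, E), Add(17, B)), -21546) = Mul(Mul(Add(-10, 0), Add(17, 16)), -21546) = Mul(Mul(-10, 33), -21546) = Mul(-330, -21546) = 7110180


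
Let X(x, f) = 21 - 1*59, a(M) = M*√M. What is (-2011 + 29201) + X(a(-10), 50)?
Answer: 27152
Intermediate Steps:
a(M) = M^(3/2)
X(x, f) = -38 (X(x, f) = 21 - 59 = -38)
(-2011 + 29201) + X(a(-10), 50) = (-2011 + 29201) - 38 = 27190 - 38 = 27152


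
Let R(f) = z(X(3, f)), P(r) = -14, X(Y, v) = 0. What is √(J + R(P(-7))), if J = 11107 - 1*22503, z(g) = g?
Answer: 2*I*√2849 ≈ 106.75*I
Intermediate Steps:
R(f) = 0
J = -11396 (J = 11107 - 22503 = -11396)
√(J + R(P(-7))) = √(-11396 + 0) = √(-11396) = 2*I*√2849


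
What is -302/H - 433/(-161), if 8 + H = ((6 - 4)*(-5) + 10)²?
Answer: 26043/644 ≈ 40.439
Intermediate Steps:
H = -8 (H = -8 + ((6 - 4)*(-5) + 10)² = -8 + (2*(-5) + 10)² = -8 + (-10 + 10)² = -8 + 0² = -8 + 0 = -8)
-302/H - 433/(-161) = -302/(-8) - 433/(-161) = -302*(-⅛) - 433*(-1/161) = 151/4 + 433/161 = 26043/644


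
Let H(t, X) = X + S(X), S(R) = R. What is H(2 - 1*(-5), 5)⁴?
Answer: 10000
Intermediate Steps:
H(t, X) = 2*X (H(t, X) = X + X = 2*X)
H(2 - 1*(-5), 5)⁴ = (2*5)⁴ = 10⁴ = 10000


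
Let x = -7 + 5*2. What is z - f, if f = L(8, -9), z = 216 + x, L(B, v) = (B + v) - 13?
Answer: 233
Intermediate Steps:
x = 3 (x = -7 + 10 = 3)
L(B, v) = -13 + B + v
z = 219 (z = 216 + 3 = 219)
f = -14 (f = -13 + 8 - 9 = -14)
z - f = 219 - 1*(-14) = 219 + 14 = 233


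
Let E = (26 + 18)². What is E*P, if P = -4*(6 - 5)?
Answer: -7744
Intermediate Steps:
E = 1936 (E = 44² = 1936)
P = -4 (P = -4*1 = -4)
E*P = 1936*(-4) = -7744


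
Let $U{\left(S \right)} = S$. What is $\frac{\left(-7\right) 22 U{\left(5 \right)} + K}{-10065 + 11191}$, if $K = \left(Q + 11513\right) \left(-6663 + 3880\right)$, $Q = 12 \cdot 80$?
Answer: $- \frac{34713129}{1126} \approx -30829.0$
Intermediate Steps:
$Q = 960$
$K = -34712359$ ($K = \left(960 + 11513\right) \left(-6663 + 3880\right) = 12473 \left(-2783\right) = -34712359$)
$\frac{\left(-7\right) 22 U{\left(5 \right)} + K}{-10065 + 11191} = \frac{\left(-7\right) 22 \cdot 5 - 34712359}{-10065 + 11191} = \frac{\left(-154\right) 5 - 34712359}{1126} = \left(-770 - 34712359\right) \frac{1}{1126} = \left(-34713129\right) \frac{1}{1126} = - \frac{34713129}{1126}$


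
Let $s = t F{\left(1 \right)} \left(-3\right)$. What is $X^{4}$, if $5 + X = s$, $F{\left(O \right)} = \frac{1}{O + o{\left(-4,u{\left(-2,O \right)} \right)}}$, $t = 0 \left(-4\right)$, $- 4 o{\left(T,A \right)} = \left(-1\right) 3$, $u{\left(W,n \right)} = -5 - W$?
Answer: $625$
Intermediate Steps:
$o{\left(T,A \right)} = \frac{3}{4}$ ($o{\left(T,A \right)} = - \frac{\left(-1\right) 3}{4} = \left(- \frac{1}{4}\right) \left(-3\right) = \frac{3}{4}$)
$t = 0$
$F{\left(O \right)} = \frac{1}{\frac{3}{4} + O}$ ($F{\left(O \right)} = \frac{1}{O + \frac{3}{4}} = \frac{1}{\frac{3}{4} + O}$)
$s = 0$ ($s = 0 \frac{4}{3 + 4 \cdot 1} \left(-3\right) = 0 \frac{4}{3 + 4} \left(-3\right) = 0 \cdot \frac{4}{7} \left(-3\right) = 0 \left(-3\right) = 0$)
$X = -5$ ($X = -5 + 0 = -5$)
$X^{4} = \left(-5\right)^{4} = 625$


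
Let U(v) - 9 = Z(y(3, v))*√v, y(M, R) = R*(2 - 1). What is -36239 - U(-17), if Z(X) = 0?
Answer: -36248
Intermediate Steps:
y(M, R) = R (y(M, R) = R*1 = R)
U(v) = 9 (U(v) = 9 + 0*√v = 9 + 0 = 9)
-36239 - U(-17) = -36239 - 1*9 = -36239 - 9 = -36248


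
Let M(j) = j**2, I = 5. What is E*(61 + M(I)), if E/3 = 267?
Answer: 68886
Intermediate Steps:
E = 801 (E = 3*267 = 801)
E*(61 + M(I)) = 801*(61 + 5**2) = 801*(61 + 25) = 801*86 = 68886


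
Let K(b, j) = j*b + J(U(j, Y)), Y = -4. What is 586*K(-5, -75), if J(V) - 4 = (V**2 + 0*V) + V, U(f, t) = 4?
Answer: 233814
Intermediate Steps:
J(V) = 4 + V + V**2 (J(V) = 4 + ((V**2 + 0*V) + V) = 4 + ((V**2 + 0) + V) = 4 + (V**2 + V) = 4 + (V + V**2) = 4 + V + V**2)
K(b, j) = 24 + b*j (K(b, j) = j*b + (4 + 4 + 4**2) = b*j + (4 + 4 + 16) = b*j + 24 = 24 + b*j)
586*K(-5, -75) = 586*(24 - 5*(-75)) = 586*(24 + 375) = 586*399 = 233814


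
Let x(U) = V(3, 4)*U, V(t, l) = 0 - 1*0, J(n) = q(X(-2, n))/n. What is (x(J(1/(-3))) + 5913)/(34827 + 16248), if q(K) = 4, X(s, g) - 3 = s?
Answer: 657/5675 ≈ 0.11577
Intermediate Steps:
X(s, g) = 3 + s
J(n) = 4/n
V(t, l) = 0 (V(t, l) = 0 + 0 = 0)
x(U) = 0 (x(U) = 0*U = 0)
(x(J(1/(-3))) + 5913)/(34827 + 16248) = (0 + 5913)/(34827 + 16248) = 5913/51075 = 5913*(1/51075) = 657/5675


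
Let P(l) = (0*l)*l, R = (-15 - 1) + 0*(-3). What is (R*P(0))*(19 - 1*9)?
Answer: 0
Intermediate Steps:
R = -16 (R = -16 + 0 = -16)
P(l) = 0 (P(l) = 0*l = 0)
(R*P(0))*(19 - 1*9) = (-16*0)*(19 - 1*9) = 0*(19 - 9) = 0*10 = 0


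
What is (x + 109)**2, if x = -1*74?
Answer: 1225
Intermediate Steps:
x = -74
(x + 109)**2 = (-74 + 109)**2 = 35**2 = 1225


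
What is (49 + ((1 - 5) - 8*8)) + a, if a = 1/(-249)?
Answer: -4732/249 ≈ -19.004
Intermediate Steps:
a = -1/249 ≈ -0.0040161
(49 + ((1 - 5) - 8*8)) + a = (49 + ((1 - 5) - 8*8)) - 1/249 = (49 + (-4 - 64)) - 1/249 = (49 - 68) - 1/249 = -19 - 1/249 = -4732/249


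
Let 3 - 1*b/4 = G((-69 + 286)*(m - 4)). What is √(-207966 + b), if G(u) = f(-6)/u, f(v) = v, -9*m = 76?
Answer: 9*I*√483572658/434 ≈ 456.02*I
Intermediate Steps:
m = -76/9 (m = -⅑*76 = -76/9 ≈ -8.4444)
G(u) = -6/u
b = 36429/3038 (b = 12 - (-24)/((-69 + 286)*(-76/9 - 4)) = 12 - (-24)/(217*(-112/9)) = 12 - (-24)/(-24304/9) = 12 - (-24)*(-9)/24304 = 12 - 4*27/12152 = 12 - 27/3038 = 36429/3038 ≈ 11.991)
√(-207966 + b) = √(-207966 + 36429/3038) = √(-631764279/3038) = 9*I*√483572658/434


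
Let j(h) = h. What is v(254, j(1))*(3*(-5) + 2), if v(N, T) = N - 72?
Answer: -2366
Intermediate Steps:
v(N, T) = -72 + N
v(254, j(1))*(3*(-5) + 2) = (-72 + 254)*(3*(-5) + 2) = 182*(-15 + 2) = 182*(-13) = -2366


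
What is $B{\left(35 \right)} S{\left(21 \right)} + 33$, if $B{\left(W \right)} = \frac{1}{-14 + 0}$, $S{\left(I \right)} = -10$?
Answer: $\frac{236}{7} \approx 33.714$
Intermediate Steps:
$B{\left(W \right)} = - \frac{1}{14}$ ($B{\left(W \right)} = \frac{1}{-14} = - \frac{1}{14}$)
$B{\left(35 \right)} S{\left(21 \right)} + 33 = \left(- \frac{1}{14}\right) \left(-10\right) + 33 = \frac{5}{7} + 33 = \frac{236}{7}$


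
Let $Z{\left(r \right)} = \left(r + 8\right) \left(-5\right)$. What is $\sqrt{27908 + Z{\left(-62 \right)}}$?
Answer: $\sqrt{28178} \approx 167.86$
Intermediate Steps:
$Z{\left(r \right)} = -40 - 5 r$ ($Z{\left(r \right)} = \left(8 + r\right) \left(-5\right) = -40 - 5 r$)
$\sqrt{27908 + Z{\left(-62 \right)}} = \sqrt{27908 - -270} = \sqrt{27908 + \left(-40 + 310\right)} = \sqrt{27908 + 270} = \sqrt{28178}$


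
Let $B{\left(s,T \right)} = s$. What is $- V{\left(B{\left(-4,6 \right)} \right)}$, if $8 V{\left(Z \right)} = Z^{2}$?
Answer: $-2$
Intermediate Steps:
$V{\left(Z \right)} = \frac{Z^{2}}{8}$
$- V{\left(B{\left(-4,6 \right)} \right)} = - \frac{\left(-4\right)^{2}}{8} = - \frac{16}{8} = \left(-1\right) 2 = -2$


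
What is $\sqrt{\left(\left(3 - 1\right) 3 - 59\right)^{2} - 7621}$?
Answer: $2 i \sqrt{1203} \approx 69.369 i$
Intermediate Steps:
$\sqrt{\left(\left(3 - 1\right) 3 - 59\right)^{2} - 7621} = \sqrt{\left(2 \cdot 3 - 59\right)^{2} - 7621} = \sqrt{\left(6 - 59\right)^{2} - 7621} = \sqrt{\left(-53\right)^{2} - 7621} = \sqrt{2809 - 7621} = \sqrt{-4812} = 2 i \sqrt{1203}$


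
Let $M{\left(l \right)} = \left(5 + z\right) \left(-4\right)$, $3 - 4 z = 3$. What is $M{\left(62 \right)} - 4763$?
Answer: $-4783$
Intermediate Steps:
$z = 0$ ($z = \frac{3}{4} - \frac{3}{4} = 0$)
$M{\left(l \right)} = -20$ ($M{\left(l \right)} = \left(5 + 0\right) \left(-4\right) = 5 \left(-4\right) = -20$)
$M{\left(62 \right)} - 4763 = -20 - 4763 = -4783$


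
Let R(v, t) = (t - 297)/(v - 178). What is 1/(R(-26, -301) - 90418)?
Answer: -102/9222337 ≈ -1.1060e-5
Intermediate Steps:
R(v, t) = (-297 + t)/(-178 + v)
1/(R(-26, -301) - 90418) = 1/((-297 - 301)/(-178 - 26) - 90418) = 1/(-598/(-204) - 90418) = 1/(-1/204*(-598) - 90418) = 1/(299/102 - 90418) = 1/(-9222337/102) = -102/9222337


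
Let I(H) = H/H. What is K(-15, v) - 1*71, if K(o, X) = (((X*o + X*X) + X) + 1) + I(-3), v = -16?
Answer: 411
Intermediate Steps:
I(H) = 1
K(o, X) = 2 + X + X² + X*o (K(o, X) = (((X*o + X*X) + X) + 1) + 1 = (((X*o + X²) + X) + 1) + 1 = (((X² + X*o) + X) + 1) + 1 = ((X + X² + X*o) + 1) + 1 = (1 + X + X² + X*o) + 1 = 2 + X + X² + X*o)
K(-15, v) - 1*71 = (2 - 16 + (-16)² - 16*(-15)) - 1*71 = (2 - 16 + 256 + 240) - 71 = 482 - 71 = 411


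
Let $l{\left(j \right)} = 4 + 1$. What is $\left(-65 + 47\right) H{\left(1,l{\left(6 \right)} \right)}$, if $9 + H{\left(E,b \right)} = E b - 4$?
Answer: $144$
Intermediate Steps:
$l{\left(j \right)} = 5$
$H{\left(E,b \right)} = -13 + E b$ ($H{\left(E,b \right)} = -9 + \left(E b - 4\right) = -9 + \left(-4 + E b\right) = -13 + E b$)
$\left(-65 + 47\right) H{\left(1,l{\left(6 \right)} \right)} = \left(-65 + 47\right) \left(-13 + 1 \cdot 5\right) = - 18 \left(-13 + 5\right) = \left(-18\right) \left(-8\right) = 144$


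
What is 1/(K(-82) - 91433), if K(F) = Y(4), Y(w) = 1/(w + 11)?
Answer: -15/1371494 ≈ -1.0937e-5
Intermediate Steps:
Y(w) = 1/(11 + w)
K(F) = 1/15 (K(F) = 1/(11 + 4) = 1/15)
1/(K(-82) - 91433) = 1/(1/15 - 91433) = 1/(-1371494/15) = -15/1371494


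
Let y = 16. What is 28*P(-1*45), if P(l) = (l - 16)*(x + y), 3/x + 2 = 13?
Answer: -305732/11 ≈ -27794.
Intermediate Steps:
x = 3/11 (x = 3/(-2 + 13) = 3/11 ≈ 0.27273)
P(l) = -2864/11 + 179*l/11 (P(l) = (l - 16)*(3/11 + 16) = (-16 + l)*(179/11) = -2864/11 + 179*l/11)
28*P(-1*45) = 28*(-2864/11 + 179*(-1*45)/11) = 28*(-2864/11 + (179/11)*(-45)) = 28*(-2864/11 - 8055/11) = 28*(-10919/11) = -305732/11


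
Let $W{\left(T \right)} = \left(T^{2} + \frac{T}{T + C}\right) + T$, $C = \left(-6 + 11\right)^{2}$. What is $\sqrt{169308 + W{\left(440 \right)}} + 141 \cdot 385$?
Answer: $54285 + \frac{2 \sqrt{785651259}}{93} \approx 54888.0$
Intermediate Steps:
$C = 25$ ($C = 5^{2} = 25$)
$W{\left(T \right)} = T + T^{2} + \frac{T}{25 + T}$ ($W{\left(T \right)} = \left(T^{2} + \frac{T}{T + 25}\right) + T = \left(T^{2} + \frac{T}{25 + T}\right) + T = T + T^{2} + \frac{T}{25 + T}$)
$\sqrt{169308 + W{\left(440 \right)}} + 141 \cdot 385 = \sqrt{169308 + \frac{440 \left(26 + 440^{2} + 26 \cdot 440\right)}{25 + 440}} + 141 \cdot 385 = \sqrt{169308 + \frac{440 \left(26 + 193600 + 11440\right)}{465}} + 54285 = \sqrt{169308 + 440 \cdot \frac{1}{465} \cdot 205066} + 54285 = \sqrt{169308 + \frac{18045808}{93}} + 54285 = \sqrt{\frac{33791452}{93}} + 54285 = \frac{2 \sqrt{785651259}}{93} + 54285 = 54285 + \frac{2 \sqrt{785651259}}{93}$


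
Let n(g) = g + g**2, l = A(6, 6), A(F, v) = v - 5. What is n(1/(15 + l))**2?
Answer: 289/65536 ≈ 0.0044098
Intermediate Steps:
A(F, v) = -5 + v
l = 1 (l = -5 + 6 = 1)
n(1/(15 + l))**2 = ((1 + 1/(15 + 1))/(15 + 1))**2 = ((1 + 1/16)/16)**2 = ((1/16)*(17/16))**2 = (17/256)**2 = 289/65536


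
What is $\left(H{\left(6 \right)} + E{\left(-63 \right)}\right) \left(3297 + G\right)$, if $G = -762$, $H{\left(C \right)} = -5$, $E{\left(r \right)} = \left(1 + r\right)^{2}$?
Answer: $9731865$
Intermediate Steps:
$\left(H{\left(6 \right)} + E{\left(-63 \right)}\right) \left(3297 + G\right) = \left(-5 + \left(1 - 63\right)^{2}\right) \left(3297 - 762\right) = \left(-5 + \left(-62\right)^{2}\right) 2535 = \left(-5 + 3844\right) 2535 = 3839 \cdot 2535 = 9731865$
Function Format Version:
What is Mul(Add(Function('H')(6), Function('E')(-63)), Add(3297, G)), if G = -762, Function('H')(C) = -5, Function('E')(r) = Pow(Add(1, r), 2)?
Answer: 9731865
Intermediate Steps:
Mul(Add(Function('H')(6), Function('E')(-63)), Add(3297, G)) = Mul(Add(-5, Pow(Add(1, -63), 2)), Add(3297, -762)) = Mul(Add(-5, Pow(-62, 2)), 2535) = Mul(Add(-5, 3844), 2535) = Mul(3839, 2535) = 9731865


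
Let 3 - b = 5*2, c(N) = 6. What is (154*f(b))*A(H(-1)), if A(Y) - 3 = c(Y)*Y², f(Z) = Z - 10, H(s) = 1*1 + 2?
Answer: -149226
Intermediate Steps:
H(s) = 3 (H(s) = 1 + 2 = 3)
b = -7 (b = 3 - 5*2 = 3 - 1*10 = 3 - 10 = -7)
f(Z) = -10 + Z
A(Y) = 3 + 6*Y²
(154*f(b))*A(H(-1)) = (154*(-10 - 7))*(3 + 6*3²) = (154*(-17))*(3 + 6*9) = -2618*(3 + 54) = -2618*57 = -149226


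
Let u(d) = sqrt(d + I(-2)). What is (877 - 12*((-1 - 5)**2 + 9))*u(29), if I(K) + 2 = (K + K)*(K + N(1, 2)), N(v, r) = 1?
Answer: 337*sqrt(31) ≈ 1876.3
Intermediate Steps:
I(K) = -2 + 2*K*(1 + K) (I(K) = -2 + (K + K)*(K + 1) = -2 + (2*K)*(1 + K) = -2 + 2*K*(1 + K))
u(d) = sqrt(2 + d) (u(d) = sqrt(d + (-2 + 2*(-2) + 2*(-2)**2)) = sqrt(d + (-2 - 4 + 2*4)) = sqrt(d + (-2 - 4 + 8)) = sqrt(d + 2) = sqrt(2 + d))
(877 - 12*((-1 - 5)**2 + 9))*u(29) = (877 - 12*((-1 - 5)**2 + 9))*sqrt(2 + 29) = (877 - 12*((-6)**2 + 9))*sqrt(31) = (877 - 12*(36 + 9))*sqrt(31) = (877 - 12*45)*sqrt(31) = (877 - 540)*sqrt(31) = 337*sqrt(31)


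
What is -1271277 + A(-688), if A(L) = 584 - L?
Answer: -1270005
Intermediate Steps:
-1271277 + A(-688) = -1271277 + (584 - 1*(-688)) = -1271277 + (584 + 688) = -1271277 + 1272 = -1270005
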